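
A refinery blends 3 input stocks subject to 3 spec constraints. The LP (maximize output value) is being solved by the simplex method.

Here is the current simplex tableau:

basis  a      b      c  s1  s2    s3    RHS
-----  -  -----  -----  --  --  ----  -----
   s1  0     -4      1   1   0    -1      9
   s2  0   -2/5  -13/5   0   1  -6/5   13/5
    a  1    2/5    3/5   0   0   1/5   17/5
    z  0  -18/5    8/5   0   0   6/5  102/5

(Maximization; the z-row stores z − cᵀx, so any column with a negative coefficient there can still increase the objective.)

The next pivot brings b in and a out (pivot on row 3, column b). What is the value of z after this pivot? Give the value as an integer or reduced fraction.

Minimum ratio for b: (17/5)/(2/5) = 17/2.
z changes by −(z-row coeff of b)·ratio = −(-18/5)·(17/2) = 153/5.
New z = 102/5 + (153/5) = 51.

51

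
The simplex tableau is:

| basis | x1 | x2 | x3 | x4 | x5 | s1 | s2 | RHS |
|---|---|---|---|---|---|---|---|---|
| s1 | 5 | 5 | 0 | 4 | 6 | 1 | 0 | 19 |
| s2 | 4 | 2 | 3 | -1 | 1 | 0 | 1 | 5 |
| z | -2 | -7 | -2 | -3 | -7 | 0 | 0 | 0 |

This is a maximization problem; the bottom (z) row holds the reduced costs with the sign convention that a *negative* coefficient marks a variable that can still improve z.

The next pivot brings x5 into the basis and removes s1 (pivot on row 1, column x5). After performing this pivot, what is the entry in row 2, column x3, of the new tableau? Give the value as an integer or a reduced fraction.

3

Pivot element is row 1, column x5: 6.
Normalize row 1: new (row 1, x3) = 0/6 = 0.
row 2 ← row 2 − 1·(new row 1): 3 − 1·0 = 3.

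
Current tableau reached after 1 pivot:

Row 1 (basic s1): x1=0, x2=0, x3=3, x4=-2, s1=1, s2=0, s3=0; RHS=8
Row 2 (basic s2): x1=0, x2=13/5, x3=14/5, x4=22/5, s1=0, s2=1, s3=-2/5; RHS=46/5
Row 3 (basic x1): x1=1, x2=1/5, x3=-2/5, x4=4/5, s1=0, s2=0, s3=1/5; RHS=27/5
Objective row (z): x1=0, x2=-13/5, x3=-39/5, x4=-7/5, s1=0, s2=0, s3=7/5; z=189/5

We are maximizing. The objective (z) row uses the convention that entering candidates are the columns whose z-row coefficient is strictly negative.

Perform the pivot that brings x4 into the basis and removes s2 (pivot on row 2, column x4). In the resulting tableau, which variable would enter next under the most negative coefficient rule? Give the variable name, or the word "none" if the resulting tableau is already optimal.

Pivot element 22/5. New z-row = old z-row − (-7/5)·(row 2/(22/5)).
Updated z-row coefficients: x1: 0, x2: -39/22, x3: -76/11, x4: 0, s1: 0, s2: 7/22, s3: 14/11.
The most negative is -76/11 in column x3, so x3 would enter next.

x3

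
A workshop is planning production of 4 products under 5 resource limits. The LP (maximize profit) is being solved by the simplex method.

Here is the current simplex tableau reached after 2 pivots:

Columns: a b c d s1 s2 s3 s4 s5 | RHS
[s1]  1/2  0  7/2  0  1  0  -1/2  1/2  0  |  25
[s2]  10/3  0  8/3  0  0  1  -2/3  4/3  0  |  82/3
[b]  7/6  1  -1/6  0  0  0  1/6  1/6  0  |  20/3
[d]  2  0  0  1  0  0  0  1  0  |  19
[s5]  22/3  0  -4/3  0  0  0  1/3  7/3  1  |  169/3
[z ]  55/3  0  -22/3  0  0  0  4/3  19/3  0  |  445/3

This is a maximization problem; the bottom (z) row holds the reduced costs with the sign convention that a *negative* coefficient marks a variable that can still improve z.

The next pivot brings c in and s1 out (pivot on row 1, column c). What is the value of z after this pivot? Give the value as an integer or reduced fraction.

Minimum ratio for c: 25/(7/2) = 50/7.
z changes by −(z-row coeff of c)·ratio = −(-22/3)·(50/7) = 1100/21.
New z = 445/3 + (1100/21) = 1405/7.

1405/7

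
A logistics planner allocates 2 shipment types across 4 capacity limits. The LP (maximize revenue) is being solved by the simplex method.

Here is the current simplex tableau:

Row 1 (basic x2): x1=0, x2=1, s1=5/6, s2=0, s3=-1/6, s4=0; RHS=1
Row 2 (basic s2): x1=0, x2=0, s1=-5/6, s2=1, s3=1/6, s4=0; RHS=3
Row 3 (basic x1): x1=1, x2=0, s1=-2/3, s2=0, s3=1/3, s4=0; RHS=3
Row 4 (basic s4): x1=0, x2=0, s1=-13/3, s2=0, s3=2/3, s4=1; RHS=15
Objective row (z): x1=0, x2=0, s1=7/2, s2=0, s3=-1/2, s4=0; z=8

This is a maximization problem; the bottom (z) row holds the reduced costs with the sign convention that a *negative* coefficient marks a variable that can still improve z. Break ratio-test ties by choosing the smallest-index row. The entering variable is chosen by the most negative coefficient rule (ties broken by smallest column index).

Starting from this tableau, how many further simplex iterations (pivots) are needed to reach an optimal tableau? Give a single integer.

pivot: s3 in, x1 out → z = 25/2
No improving column remains; optimal.

1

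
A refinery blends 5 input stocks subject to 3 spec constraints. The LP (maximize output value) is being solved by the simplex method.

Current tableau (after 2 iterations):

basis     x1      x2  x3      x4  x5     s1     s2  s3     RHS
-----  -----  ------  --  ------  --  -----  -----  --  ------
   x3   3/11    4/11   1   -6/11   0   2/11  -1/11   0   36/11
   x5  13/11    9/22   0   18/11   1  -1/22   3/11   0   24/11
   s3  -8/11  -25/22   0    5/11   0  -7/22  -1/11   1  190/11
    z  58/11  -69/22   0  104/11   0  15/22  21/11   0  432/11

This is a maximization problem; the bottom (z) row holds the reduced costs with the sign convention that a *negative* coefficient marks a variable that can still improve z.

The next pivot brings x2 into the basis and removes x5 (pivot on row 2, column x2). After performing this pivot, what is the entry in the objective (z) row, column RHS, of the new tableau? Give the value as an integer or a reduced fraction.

56

Pivot element is row 2, column x2: 9/22.
Normalize row 2: new (row 2, RHS) = (24/11)/(9/22) = 16/3.
z-row ← z-row − (-69/22)·(new row 2): 432/11 − (-69/22)·(16/3) = 56.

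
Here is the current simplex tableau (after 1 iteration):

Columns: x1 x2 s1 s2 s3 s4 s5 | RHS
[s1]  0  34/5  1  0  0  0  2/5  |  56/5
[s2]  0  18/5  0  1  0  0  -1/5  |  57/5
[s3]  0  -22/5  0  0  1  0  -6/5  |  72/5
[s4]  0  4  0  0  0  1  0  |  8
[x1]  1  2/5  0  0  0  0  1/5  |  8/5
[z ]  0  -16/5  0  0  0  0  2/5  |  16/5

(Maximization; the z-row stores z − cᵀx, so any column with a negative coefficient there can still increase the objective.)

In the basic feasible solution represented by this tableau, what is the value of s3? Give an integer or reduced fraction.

s3 is basic (row 3); its value is the RHS of that row: 72/5.

72/5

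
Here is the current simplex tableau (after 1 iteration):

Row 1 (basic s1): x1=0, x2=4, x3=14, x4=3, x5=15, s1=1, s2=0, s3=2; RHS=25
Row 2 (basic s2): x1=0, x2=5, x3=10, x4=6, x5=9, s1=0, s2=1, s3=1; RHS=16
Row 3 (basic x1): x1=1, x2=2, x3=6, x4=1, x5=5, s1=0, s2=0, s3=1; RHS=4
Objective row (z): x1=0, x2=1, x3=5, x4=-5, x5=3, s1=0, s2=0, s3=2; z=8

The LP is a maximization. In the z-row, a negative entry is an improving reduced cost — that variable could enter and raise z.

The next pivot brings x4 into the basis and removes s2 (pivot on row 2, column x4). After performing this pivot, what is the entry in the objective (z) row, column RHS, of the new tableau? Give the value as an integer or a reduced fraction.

64/3

Pivot element is row 2, column x4: 6.
Normalize row 2: new (row 2, RHS) = 16/6 = 8/3.
z-row ← z-row − (-5)·(new row 2): 8 − (-5)·(8/3) = 64/3.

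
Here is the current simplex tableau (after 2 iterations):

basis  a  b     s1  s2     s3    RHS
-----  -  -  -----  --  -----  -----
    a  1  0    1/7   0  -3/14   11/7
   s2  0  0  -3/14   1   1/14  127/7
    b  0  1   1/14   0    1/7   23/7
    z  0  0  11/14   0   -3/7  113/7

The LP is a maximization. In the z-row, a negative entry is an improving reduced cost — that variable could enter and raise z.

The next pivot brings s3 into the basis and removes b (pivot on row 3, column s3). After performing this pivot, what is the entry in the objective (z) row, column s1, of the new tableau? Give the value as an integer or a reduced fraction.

1

Pivot element is row 3, column s3: 1/7.
Normalize row 3: new (row 3, s1) = (1/14)/(1/7) = 1/2.
z-row ← z-row − (-3/7)·(new row 3): 11/14 − (-3/7)·(1/2) = 1.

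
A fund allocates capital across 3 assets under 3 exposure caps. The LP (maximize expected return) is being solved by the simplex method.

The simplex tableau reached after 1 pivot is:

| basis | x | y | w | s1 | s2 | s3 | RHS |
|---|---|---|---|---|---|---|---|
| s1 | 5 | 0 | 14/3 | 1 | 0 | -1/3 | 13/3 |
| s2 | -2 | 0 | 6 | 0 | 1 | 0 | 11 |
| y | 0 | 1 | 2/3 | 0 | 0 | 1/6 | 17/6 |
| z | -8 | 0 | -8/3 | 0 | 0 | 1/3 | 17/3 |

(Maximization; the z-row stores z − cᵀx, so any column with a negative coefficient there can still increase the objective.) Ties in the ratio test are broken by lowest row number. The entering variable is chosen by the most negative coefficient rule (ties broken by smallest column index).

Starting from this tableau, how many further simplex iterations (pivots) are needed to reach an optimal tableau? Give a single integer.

pivot: x in, s1 out → z = 63/5
pivot: s3 in, y out → z = 16
No improving column remains; optimal.

2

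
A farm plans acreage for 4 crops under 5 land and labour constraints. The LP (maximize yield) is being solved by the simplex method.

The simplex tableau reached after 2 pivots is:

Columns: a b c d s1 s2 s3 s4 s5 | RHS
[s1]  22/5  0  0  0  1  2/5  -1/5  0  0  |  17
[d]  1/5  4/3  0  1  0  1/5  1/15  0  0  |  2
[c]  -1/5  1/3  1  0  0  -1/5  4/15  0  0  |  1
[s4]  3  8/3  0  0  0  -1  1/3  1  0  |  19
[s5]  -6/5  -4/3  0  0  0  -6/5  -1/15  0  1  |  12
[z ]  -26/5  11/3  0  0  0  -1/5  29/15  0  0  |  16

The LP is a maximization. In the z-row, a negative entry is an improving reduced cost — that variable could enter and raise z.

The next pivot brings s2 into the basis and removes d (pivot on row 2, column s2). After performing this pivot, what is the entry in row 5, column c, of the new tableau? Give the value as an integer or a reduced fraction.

0

Pivot element is row 2, column s2: 1/5.
Normalize row 2: new (row 2, c) = 0/(1/5) = 0.
row 5 ← row 5 − (-6/5)·(new row 2): 0 − (-6/5)·0 = 0.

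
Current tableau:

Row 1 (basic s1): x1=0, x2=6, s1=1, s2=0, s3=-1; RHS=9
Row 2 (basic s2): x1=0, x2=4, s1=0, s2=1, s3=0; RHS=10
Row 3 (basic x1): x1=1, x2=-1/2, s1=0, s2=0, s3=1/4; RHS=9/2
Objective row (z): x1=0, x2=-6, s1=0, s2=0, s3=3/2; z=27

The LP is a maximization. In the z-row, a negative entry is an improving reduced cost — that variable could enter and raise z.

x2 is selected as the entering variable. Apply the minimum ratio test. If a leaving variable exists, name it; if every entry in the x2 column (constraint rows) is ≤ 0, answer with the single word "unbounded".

s1

Ratios: row 1 (s1): 9/6 = 3/2; row 2 (s2): 10/4 = 5/2; row 3 (x1): entry -1/2 ≤ 0, skip.
Minimum ratio is in the s1 row, so s1 leaves.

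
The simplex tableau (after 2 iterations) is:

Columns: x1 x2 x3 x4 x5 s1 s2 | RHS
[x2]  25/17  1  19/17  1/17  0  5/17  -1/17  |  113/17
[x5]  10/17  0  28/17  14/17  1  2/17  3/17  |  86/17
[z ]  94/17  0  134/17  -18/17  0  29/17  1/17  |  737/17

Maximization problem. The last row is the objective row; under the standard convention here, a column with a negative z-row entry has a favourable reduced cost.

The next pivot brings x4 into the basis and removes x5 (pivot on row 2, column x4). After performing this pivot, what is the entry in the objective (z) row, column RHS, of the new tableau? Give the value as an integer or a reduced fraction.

349/7

Pivot element is row 2, column x4: 14/17.
Normalize row 2: new (row 2, RHS) = (86/17)/(14/17) = 43/7.
z-row ← z-row − (-18/17)·(new row 2): 737/17 − (-18/17)·(43/7) = 349/7.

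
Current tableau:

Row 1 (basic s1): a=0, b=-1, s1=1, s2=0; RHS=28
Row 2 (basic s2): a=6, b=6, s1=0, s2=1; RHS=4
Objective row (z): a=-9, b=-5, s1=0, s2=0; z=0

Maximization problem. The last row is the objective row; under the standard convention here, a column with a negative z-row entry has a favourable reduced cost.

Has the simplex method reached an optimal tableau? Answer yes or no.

no

Column a has objective-row coefficient -9, which is negative; an improving pivot exists, so not yet optimal.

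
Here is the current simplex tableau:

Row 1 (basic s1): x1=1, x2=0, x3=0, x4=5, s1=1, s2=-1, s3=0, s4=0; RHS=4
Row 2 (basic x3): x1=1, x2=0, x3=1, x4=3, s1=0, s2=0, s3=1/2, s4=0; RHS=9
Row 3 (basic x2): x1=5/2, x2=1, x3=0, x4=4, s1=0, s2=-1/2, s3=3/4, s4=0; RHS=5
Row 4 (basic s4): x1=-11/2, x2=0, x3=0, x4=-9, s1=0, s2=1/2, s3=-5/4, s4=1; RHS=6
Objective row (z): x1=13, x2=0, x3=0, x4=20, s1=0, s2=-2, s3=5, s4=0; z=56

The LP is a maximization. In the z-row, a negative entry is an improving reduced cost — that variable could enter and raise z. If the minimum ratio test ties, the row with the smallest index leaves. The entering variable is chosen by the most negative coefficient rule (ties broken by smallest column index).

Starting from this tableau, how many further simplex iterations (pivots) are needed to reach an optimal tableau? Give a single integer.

pivot: s2 in, s4 out → z = 80
pivot: x4 in, x3 out → z = 128
pivot: x1 in, x4 out → z = 161
No improving column remains; optimal.

3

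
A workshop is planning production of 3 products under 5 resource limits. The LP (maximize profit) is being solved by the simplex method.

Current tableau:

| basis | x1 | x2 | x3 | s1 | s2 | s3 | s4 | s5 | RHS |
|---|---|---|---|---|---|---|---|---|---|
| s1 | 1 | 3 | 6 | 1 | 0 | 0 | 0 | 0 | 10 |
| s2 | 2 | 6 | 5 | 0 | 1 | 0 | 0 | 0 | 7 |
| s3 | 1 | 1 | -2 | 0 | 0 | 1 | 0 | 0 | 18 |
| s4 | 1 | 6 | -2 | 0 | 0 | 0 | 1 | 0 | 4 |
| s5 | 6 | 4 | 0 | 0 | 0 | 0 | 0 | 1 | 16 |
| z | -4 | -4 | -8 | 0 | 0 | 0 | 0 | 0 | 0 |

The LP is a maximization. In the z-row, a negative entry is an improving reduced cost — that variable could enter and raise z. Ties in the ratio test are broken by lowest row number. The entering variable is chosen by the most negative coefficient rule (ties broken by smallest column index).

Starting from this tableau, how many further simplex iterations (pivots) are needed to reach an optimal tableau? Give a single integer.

pivot: x3 in, s2 out → z = 56/5
pivot: x1 in, s5 out → z = 40/3
No improving column remains; optimal.

2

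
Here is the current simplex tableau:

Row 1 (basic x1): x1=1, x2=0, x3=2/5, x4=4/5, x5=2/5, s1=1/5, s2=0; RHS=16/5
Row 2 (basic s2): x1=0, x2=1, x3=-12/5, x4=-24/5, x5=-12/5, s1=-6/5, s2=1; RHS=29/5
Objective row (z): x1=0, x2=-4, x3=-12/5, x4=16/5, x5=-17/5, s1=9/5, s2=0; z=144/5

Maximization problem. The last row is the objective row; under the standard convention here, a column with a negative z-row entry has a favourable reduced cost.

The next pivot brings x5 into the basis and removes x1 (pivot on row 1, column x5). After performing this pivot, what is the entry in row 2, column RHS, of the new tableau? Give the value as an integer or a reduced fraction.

25

Pivot element is row 1, column x5: 2/5.
Normalize row 1: new (row 1, RHS) = (16/5)/(2/5) = 8.
row 2 ← row 2 − (-12/5)·(new row 1): 29/5 − (-12/5)·8 = 25.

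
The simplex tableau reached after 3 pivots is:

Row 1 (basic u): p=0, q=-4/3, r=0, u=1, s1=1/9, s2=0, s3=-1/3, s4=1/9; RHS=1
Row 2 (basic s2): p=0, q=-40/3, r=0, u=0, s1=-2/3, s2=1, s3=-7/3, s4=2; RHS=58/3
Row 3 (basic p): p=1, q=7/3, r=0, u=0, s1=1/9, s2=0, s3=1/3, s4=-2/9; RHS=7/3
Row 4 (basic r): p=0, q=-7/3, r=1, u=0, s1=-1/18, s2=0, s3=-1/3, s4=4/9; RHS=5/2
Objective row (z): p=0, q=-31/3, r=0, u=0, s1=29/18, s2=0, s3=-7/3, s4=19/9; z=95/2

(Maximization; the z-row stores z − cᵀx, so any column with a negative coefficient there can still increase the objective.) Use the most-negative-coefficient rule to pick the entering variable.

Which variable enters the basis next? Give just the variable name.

Objective-row coefficients: p: 0, q: -31/3, r: 0, u: 0, s1: 29/18, s2: 0, s3: -7/3, s4: 19/9.
The most negative is -31/3 in column q, so q enters.

q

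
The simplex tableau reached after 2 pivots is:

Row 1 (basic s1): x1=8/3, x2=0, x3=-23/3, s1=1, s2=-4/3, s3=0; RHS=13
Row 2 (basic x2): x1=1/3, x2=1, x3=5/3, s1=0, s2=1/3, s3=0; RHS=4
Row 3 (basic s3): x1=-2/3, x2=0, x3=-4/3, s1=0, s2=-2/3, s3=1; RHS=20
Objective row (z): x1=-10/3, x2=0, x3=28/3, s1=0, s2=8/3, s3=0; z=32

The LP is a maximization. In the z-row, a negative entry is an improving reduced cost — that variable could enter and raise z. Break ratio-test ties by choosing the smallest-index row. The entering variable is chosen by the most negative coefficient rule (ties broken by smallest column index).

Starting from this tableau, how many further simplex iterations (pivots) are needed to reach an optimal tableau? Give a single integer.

2

pivot: x1 in, s1 out → z = 193/4
pivot: x3 in, x2 out → z = 1018/21
No improving column remains; optimal.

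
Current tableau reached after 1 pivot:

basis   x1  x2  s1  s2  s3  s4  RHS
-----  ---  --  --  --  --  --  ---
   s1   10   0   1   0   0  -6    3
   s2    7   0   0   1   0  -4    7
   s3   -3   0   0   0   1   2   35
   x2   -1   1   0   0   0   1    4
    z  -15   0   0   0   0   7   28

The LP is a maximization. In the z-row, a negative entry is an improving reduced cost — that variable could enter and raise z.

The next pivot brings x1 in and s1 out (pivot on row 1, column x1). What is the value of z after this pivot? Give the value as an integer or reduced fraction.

65/2

Minimum ratio for x1: 3/10 = 3/10.
z changes by −(z-row coeff of x1)·ratio = −(-15)·(3/10) = 9/2.
New z = 28 + (9/2) = 65/2.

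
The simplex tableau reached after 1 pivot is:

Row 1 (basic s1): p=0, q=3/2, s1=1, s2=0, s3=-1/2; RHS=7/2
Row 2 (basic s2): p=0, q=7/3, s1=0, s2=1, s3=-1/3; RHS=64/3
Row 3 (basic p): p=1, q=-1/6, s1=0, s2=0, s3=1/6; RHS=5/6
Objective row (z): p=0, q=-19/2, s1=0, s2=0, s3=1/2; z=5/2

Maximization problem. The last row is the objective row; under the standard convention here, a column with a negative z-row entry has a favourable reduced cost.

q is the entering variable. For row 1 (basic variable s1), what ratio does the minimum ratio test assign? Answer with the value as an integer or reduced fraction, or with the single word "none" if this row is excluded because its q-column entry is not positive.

7/3

Ratio = RHS / (q entry) = (7/2) / (3/2) = 7/3.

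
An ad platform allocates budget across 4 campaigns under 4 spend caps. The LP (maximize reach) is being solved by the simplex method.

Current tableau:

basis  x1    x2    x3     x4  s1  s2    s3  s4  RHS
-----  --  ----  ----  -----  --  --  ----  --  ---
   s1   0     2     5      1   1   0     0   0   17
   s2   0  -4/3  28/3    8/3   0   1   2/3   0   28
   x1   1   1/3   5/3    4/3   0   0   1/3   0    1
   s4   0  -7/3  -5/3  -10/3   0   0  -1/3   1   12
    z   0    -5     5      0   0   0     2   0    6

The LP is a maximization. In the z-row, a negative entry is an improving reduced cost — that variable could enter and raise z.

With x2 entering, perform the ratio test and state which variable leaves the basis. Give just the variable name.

x1

Ratios: row 1 (s1): 17/2 = 17/2; row 2 (s2): entry -4/3 ≤ 0, skip; row 3 (x1): 1/(1/3) = 3; row 4 (s4): entry -7/3 ≤ 0, skip.
Minimum ratio 3 is in the x1 row, so x1 leaves.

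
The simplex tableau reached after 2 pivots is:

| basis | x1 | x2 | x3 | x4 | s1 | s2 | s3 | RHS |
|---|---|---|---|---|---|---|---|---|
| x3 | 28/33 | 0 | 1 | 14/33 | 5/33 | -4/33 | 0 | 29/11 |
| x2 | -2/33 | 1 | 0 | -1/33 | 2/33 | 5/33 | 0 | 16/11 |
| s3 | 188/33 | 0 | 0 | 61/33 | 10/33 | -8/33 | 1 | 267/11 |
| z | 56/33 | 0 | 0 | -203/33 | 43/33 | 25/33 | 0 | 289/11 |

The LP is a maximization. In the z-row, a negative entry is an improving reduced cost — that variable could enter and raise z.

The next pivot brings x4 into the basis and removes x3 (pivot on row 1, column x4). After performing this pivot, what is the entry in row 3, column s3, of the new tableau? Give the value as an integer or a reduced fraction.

Pivot element is row 1, column x4: 14/33.
Normalize row 1: new (row 1, s3) = 0/(14/33) = 0.
row 3 ← row 3 − (61/33)·(new row 1): 1 − (61/33)·0 = 1.

1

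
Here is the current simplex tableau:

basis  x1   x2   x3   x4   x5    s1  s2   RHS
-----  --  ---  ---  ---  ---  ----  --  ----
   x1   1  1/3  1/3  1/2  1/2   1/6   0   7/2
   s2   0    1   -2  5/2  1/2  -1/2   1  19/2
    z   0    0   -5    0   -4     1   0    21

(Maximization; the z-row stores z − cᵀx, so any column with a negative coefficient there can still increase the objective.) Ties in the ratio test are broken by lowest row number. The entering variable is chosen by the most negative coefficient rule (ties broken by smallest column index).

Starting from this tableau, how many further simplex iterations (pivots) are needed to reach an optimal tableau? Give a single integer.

1

pivot: x3 in, x1 out → z = 147/2
No improving column remains; optimal.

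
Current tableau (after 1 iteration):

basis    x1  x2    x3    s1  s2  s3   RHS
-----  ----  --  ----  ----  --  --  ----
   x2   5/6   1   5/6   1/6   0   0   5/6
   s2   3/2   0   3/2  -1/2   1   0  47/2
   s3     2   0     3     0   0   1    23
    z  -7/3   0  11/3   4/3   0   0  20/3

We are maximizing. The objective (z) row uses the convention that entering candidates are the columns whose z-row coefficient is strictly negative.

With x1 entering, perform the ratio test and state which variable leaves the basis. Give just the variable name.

x2

Ratios: row 1 (x2): (5/6)/(5/6) = 1; row 2 (s2): (47/2)/(3/2) = 47/3; row 3 (s3): 23/2 = 23/2.
Minimum ratio 1 is in the x2 row, so x2 leaves.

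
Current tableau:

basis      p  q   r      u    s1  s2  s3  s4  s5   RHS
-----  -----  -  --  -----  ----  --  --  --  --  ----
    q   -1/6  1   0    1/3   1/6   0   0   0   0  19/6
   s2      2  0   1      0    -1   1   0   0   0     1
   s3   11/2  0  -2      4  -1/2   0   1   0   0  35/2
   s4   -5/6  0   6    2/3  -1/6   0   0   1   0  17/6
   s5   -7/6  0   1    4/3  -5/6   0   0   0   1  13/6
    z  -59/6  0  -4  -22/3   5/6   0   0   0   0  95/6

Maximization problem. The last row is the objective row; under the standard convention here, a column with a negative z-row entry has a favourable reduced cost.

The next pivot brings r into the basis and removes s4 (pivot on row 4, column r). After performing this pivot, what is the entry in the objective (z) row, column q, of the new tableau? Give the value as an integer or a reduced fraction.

0

Pivot element is row 4, column r: 6.
Normalize row 4: new (row 4, q) = 0/6 = 0.
z-row ← z-row − (-4)·(new row 4): 0 − (-4)·0 = 0.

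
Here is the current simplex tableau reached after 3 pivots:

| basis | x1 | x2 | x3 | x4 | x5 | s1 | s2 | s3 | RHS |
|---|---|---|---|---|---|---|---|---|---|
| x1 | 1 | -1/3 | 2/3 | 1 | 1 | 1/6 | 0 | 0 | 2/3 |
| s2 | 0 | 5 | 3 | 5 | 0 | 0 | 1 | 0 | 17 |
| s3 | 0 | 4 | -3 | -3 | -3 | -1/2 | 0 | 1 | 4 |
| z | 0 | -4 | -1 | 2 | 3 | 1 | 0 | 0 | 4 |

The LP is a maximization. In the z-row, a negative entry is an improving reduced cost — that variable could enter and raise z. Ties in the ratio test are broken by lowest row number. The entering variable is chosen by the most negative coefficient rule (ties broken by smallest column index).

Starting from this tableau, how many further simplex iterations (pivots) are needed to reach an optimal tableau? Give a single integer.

pivot: x2 in, s3 out → z = 8
pivot: x3 in, s2 out → z = 136/9
No improving column remains; optimal.

2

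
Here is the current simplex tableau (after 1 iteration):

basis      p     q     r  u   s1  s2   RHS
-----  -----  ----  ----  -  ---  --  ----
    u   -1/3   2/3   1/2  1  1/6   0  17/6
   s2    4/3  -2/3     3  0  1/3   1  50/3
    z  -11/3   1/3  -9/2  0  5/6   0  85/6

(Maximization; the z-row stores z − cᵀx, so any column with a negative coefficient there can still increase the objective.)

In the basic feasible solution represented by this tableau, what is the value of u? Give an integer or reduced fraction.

u is basic (row 1); its value is the RHS of that row: 17/6.

17/6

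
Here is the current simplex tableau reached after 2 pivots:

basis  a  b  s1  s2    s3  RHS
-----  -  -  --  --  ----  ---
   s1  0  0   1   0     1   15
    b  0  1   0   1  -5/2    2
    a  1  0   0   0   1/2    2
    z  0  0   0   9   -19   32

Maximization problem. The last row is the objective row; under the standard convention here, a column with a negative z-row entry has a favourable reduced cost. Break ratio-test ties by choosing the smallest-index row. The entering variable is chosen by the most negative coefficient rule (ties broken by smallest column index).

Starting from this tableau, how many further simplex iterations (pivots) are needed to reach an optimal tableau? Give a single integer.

1

pivot: s3 in, a out → z = 108
No improving column remains; optimal.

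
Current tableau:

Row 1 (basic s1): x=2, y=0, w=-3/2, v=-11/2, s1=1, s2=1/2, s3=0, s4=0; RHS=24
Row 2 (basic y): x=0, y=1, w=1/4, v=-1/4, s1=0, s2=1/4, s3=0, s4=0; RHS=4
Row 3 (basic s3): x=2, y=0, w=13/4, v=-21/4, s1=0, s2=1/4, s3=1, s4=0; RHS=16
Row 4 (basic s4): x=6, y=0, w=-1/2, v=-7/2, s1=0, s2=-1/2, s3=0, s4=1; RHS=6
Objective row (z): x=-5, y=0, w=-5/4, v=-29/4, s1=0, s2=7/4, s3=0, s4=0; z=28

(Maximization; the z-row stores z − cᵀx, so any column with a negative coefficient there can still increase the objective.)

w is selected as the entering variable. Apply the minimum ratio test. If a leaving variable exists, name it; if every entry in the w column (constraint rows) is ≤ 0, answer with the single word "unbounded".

Ratios: row 1 (s1): entry -3/2 ≤ 0, skip; row 2 (y): 4/(1/4) = 16; row 3 (s3): 16/(13/4) = 64/13; row 4 (s4): entry -1/2 ≤ 0, skip.
Minimum ratio is in the s3 row, so s3 leaves.

s3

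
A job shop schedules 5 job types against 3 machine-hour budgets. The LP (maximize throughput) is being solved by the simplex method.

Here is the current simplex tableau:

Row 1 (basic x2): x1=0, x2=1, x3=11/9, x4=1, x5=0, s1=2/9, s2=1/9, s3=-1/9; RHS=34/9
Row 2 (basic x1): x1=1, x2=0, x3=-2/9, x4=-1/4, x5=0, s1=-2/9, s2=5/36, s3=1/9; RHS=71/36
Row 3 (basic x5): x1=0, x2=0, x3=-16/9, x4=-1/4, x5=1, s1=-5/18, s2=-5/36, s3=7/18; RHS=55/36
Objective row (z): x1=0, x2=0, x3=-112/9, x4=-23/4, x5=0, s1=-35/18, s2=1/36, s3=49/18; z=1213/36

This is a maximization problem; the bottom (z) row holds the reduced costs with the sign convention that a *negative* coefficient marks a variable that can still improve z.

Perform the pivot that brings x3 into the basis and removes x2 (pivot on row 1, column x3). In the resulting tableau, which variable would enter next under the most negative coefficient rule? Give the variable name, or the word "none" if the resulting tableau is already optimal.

Pivot element 11/9. New z-row = old z-row − (-112/9)·(row 1/(11/9)).
Updated z-row coefficients: x1: 0, x2: 112/11, x3: 0, x4: 195/44, x5: 0, s1: 7/22, s2: 51/44, s3: 35/22.
No coefficient is strictly negative; the tableau after this pivot is optimal.

none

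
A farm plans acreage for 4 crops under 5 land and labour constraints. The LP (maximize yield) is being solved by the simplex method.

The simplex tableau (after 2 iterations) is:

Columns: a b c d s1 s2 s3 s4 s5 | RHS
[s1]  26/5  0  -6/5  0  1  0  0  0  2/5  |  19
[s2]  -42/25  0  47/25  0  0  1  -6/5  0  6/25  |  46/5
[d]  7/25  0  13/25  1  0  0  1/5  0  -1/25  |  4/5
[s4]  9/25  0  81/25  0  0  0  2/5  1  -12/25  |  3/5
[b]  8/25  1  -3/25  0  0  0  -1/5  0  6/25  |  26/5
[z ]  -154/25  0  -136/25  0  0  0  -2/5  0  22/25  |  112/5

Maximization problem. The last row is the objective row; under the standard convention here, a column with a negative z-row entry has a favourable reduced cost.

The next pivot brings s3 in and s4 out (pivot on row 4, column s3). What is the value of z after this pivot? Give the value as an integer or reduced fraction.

23

Minimum ratio for s3: (3/5)/(2/5) = 3/2.
z changes by −(z-row coeff of s3)·ratio = −(-2/5)·(3/2) = 3/5.
New z = 112/5 + (3/5) = 23.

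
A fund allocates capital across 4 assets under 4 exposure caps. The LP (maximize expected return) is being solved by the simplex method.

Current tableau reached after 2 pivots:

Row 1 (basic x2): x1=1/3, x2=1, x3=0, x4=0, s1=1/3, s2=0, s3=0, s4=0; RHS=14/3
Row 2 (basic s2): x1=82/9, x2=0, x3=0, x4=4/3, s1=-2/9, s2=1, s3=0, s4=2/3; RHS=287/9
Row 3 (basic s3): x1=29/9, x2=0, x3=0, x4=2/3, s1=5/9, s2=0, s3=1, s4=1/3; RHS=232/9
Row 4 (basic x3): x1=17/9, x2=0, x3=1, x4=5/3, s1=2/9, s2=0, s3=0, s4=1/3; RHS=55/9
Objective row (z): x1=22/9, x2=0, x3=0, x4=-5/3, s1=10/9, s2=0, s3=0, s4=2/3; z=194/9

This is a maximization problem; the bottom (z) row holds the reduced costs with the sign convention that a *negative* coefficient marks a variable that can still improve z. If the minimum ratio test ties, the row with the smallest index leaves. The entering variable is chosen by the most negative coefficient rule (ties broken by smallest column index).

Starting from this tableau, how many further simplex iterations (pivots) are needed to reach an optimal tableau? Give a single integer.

pivot: x4 in, x3 out → z = 83/3
No improving column remains; optimal.

1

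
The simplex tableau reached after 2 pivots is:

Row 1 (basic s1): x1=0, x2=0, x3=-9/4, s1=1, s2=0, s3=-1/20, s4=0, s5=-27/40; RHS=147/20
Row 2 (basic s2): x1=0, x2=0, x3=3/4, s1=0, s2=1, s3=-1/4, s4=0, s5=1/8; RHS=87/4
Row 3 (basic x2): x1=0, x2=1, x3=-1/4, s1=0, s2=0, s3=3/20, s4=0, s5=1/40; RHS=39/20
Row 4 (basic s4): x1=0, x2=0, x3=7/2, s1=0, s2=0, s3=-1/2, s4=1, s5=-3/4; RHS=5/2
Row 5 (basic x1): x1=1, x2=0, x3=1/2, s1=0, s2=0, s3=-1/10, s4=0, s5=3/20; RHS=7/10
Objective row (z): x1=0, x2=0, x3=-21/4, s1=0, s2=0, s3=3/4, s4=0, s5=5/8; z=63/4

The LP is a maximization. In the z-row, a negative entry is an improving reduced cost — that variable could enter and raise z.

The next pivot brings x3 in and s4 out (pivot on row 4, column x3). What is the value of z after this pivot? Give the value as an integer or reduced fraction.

Minimum ratio for x3: (5/2)/(7/2) = 5/7.
z changes by −(z-row coeff of x3)·ratio = −(-21/4)·(5/7) = 15/4.
New z = 63/4 + (15/4) = 39/2.

39/2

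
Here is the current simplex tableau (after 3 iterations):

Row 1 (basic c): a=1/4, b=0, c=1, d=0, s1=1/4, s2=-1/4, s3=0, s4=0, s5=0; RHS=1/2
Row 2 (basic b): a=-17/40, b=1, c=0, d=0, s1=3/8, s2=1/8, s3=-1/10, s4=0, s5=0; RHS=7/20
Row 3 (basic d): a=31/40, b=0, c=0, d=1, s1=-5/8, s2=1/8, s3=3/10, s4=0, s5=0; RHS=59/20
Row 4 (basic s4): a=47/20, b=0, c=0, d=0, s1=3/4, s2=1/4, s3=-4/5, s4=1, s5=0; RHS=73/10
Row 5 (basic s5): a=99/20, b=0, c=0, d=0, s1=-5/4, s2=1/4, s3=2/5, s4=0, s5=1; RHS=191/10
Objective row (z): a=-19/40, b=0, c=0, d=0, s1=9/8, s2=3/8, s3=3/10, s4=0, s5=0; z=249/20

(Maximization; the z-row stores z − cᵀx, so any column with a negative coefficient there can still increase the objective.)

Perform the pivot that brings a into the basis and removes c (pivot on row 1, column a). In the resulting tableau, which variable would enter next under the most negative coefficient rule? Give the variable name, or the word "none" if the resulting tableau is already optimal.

s2

Pivot element 1/4. New z-row = old z-row − (-19/40)·(row 1/(1/4)).
Updated z-row coefficients: a: 0, b: 0, c: 19/10, d: 0, s1: 8/5, s2: -1/10, s3: 3/10, s4: 0, s5: 0.
The most negative is -1/10 in column s2, so s2 would enter next.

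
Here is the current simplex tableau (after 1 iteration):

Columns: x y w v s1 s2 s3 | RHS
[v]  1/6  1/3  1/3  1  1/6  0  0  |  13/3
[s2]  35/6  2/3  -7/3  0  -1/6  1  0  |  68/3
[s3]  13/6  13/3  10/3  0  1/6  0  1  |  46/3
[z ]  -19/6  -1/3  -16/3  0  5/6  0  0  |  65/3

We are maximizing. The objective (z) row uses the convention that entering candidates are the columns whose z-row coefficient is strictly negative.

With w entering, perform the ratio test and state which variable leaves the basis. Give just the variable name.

Ratios: row 1 (v): (13/3)/(1/3) = 13; row 2 (s2): entry -7/3 ≤ 0, skip; row 3 (s3): (46/3)/(10/3) = 23/5.
Minimum ratio 23/5 is in the s3 row, so s3 leaves.

s3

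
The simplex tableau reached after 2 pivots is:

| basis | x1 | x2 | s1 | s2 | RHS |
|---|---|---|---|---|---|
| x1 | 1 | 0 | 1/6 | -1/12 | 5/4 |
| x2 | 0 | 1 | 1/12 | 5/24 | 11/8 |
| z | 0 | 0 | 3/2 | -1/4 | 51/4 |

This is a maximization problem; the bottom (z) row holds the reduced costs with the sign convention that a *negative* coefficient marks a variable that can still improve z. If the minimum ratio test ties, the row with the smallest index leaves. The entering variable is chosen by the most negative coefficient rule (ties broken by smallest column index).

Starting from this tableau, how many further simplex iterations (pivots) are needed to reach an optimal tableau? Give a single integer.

1

pivot: s2 in, x2 out → z = 72/5
No improving column remains; optimal.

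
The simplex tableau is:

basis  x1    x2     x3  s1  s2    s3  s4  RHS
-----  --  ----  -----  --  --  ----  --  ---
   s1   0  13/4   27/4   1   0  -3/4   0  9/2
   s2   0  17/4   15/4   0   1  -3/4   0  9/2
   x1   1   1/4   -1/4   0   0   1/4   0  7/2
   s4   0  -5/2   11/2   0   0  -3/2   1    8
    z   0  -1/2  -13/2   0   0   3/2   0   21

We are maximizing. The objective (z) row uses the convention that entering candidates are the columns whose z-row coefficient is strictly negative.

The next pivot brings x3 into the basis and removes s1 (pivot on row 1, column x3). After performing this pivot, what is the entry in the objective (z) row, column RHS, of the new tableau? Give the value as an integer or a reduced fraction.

76/3

Pivot element is row 1, column x3: 27/4.
Normalize row 1: new (row 1, RHS) = (9/2)/(27/4) = 2/3.
z-row ← z-row − (-13/2)·(new row 1): 21 − (-13/2)·(2/3) = 76/3.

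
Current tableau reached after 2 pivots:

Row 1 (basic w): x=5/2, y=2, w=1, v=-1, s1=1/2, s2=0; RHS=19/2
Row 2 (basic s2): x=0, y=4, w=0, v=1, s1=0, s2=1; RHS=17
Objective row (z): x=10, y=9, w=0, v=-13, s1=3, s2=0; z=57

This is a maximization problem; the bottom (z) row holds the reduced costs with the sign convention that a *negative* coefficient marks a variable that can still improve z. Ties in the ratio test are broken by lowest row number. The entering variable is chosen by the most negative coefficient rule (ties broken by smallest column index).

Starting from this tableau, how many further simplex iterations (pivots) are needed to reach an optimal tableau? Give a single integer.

1

pivot: v in, s2 out → z = 278
No improving column remains; optimal.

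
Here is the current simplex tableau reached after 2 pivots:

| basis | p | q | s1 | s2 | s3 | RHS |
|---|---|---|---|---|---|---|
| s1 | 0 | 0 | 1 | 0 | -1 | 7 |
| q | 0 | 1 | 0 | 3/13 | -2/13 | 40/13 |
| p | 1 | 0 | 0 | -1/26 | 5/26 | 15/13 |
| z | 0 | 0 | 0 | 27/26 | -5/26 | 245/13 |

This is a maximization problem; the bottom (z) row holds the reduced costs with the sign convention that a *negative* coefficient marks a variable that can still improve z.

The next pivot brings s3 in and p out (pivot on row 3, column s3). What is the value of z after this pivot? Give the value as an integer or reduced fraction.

20

Minimum ratio for s3: (15/13)/(5/26) = 6.
z changes by −(z-row coeff of s3)·ratio = −(-5/26)·6 = 15/13.
New z = 245/13 + (15/13) = 20.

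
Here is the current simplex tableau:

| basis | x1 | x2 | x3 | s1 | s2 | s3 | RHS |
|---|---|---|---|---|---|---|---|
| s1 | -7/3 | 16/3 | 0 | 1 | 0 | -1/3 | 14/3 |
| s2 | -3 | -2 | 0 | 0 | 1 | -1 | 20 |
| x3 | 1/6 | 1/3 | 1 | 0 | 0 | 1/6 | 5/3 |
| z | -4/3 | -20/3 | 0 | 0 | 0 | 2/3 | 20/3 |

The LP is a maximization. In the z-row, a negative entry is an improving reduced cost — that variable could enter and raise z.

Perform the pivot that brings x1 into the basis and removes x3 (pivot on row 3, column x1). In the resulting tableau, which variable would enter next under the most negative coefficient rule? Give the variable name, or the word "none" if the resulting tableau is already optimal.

x2

Pivot element 1/6. New z-row = old z-row − (-4/3)·(row 3/(1/6)).
Updated z-row coefficients: x1: 0, x2: -4, x3: 8, s1: 0, s2: 0, s3: 2.
The most negative is -4 in column x2, so x2 would enter next.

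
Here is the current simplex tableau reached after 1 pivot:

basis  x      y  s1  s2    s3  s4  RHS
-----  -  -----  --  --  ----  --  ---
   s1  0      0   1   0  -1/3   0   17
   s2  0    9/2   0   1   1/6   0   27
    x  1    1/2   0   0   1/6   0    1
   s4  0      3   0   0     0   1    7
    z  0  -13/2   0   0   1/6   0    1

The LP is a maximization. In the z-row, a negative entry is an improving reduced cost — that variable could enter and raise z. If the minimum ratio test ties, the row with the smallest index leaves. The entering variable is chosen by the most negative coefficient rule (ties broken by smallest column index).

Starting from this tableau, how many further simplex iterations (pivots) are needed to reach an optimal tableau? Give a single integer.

pivot: y in, x out → z = 14
No improving column remains; optimal.

1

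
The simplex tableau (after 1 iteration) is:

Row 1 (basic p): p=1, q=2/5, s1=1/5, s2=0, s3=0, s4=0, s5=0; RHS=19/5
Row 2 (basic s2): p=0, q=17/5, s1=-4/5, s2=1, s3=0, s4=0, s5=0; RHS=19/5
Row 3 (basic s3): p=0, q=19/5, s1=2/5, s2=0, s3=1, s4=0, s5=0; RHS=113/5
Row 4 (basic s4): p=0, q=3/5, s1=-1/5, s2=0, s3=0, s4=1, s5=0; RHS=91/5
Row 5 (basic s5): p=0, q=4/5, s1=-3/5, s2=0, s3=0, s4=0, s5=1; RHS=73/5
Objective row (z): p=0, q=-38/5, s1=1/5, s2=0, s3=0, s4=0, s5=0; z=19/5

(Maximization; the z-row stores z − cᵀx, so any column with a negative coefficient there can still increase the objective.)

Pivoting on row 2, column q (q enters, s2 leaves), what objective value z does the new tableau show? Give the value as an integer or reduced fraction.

209/17

Minimum ratio for q: (19/5)/(17/5) = 19/17.
z changes by −(z-row coeff of q)·ratio = −(-38/5)·(19/17) = 722/85.
New z = 19/5 + (722/85) = 209/17.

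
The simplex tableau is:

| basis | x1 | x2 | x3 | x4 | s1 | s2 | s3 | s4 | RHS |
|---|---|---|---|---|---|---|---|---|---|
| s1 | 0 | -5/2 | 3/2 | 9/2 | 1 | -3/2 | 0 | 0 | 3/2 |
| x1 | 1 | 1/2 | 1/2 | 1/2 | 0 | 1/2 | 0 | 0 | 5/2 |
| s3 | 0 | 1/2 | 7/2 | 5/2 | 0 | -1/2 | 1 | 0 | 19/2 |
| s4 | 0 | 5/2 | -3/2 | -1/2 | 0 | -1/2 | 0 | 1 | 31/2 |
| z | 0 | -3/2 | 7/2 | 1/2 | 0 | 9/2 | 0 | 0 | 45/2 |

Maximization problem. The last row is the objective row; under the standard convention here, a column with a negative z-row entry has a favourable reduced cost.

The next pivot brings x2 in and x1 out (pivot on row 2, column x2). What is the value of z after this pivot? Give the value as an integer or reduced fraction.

30

Minimum ratio for x2: (5/2)/(1/2) = 5.
z changes by −(z-row coeff of x2)·ratio = −(-3/2)·5 = 15/2.
New z = 45/2 + (15/2) = 30.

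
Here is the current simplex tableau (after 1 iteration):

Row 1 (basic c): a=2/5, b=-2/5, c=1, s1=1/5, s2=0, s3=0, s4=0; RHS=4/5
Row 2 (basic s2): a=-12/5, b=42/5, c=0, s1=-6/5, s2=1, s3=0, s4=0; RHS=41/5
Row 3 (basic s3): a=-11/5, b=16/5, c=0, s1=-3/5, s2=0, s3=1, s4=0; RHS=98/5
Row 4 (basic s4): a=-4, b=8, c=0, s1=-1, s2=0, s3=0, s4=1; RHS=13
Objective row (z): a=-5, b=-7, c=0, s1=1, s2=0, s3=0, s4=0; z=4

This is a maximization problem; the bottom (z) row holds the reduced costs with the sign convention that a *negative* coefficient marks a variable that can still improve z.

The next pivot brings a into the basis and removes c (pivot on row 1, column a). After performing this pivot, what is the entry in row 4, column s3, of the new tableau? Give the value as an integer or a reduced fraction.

Pivot element is row 1, column a: 2/5.
Normalize row 1: new (row 1, s3) = 0/(2/5) = 0.
row 4 ← row 4 − (-4)·(new row 1): 0 − (-4)·0 = 0.

0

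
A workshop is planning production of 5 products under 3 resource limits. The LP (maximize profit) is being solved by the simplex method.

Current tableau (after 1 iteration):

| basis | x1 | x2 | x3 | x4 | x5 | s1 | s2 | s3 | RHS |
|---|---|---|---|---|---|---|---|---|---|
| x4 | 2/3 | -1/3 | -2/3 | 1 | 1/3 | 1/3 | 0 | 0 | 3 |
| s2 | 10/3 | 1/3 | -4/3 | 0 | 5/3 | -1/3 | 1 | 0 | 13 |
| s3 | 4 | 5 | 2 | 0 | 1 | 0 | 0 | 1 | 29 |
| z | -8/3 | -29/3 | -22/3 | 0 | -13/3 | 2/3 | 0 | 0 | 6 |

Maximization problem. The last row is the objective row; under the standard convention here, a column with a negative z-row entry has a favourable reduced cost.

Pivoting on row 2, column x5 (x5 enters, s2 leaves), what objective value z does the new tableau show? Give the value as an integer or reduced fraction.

199/5

Minimum ratio for x5: 13/(5/3) = 39/5.
z changes by −(z-row coeff of x5)·ratio = −(-13/3)·(39/5) = 169/5.
New z = 6 + (169/5) = 199/5.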